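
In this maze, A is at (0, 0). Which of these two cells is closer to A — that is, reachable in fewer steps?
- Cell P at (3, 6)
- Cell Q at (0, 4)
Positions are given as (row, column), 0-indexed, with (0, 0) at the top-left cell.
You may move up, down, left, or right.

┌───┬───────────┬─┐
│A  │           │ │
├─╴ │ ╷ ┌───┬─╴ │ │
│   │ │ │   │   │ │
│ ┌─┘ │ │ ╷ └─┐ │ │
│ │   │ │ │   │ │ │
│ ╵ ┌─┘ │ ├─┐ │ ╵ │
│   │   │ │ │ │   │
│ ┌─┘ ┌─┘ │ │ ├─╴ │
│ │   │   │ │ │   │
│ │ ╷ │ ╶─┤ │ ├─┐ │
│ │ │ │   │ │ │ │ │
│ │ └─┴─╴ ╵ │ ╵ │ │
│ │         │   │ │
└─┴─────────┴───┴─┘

Shortest path A → P at (3, 6): 33 steps
Shortest path A → Q at (0, 4): 12 steps

Q is closer (12 steps vs 33 steps).

Path to P:

┌───┬───────────┬─┐
│A ↓│↱ ↓        │ │
├─╴ │ ╷ ┌───┬─╴ │ │
│↓ ↲│↑│↓│↱ ↓│   │ │
│ ┌─┘ │ │ ╷ └─┐ │ │
│↓│↱ ↑│↓│↑│↳ ↓│ │ │
│ ╵ ┌─┘ │ ├─┐ │ ╵ │
│↳ ↑│↓ ↲│↑│ │P│   │
│ ┌─┘ ┌─┘ │ │ ├─╴ │
│ │↓ ↲│↱ ↑│ │ │   │
│ │ ╷ │ ╶─┤ │ ├─┐ │
│ │↓│ │↑ ↰│ │ │ │ │
│ │ └─┴─╴ ╵ │ ╵ │ │
│ │↳ → → ↑  │   │ │
└─┴─────────┴───┴─┘

Path to Q:

┌───┬───────────┬─┐
│A ↓│↱ → Q      │ │
├─╴ │ ╷ ┌───┬─╴ │ │
│↓ ↲│↑│ │   │   │ │
│ ┌─┘ │ │ ╷ └─┐ │ │
│↓│↱ ↑│ │ │   │ │ │
│ ╵ ┌─┘ │ ├─┐ │ ╵ │
│↳ ↑│   │ │ │ │   │
│ ┌─┘ ┌─┘ │ │ ├─╴ │
│ │   │   │ │ │   │
│ │ ╷ │ ╶─┤ │ ├─┐ │
│ │ │ │   │ │ │ │ │
│ │ └─┴─╴ ╵ │ ╵ │ │
│ │         │   │ │
└─┴─────────┴───┴─┘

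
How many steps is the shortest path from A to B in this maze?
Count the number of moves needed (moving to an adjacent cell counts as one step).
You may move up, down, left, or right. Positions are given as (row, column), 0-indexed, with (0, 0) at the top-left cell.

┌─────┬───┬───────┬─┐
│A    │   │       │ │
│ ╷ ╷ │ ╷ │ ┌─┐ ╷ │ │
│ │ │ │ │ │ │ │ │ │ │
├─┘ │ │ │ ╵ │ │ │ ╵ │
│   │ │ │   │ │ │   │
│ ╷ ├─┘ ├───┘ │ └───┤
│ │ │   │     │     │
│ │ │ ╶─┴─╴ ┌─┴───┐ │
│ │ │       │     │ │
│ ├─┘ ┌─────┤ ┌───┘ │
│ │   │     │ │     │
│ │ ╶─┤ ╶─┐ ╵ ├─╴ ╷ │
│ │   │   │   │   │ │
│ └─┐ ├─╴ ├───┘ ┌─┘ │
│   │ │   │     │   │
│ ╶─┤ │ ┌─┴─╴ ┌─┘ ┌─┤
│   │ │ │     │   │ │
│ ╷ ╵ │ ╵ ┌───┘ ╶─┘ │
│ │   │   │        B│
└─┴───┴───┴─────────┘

Using BFS to find shortest path:
Start: (0, 0), End: (9, 9)
Path found:
(0,0) → (0,1) → (1,1) → (2,1) → (2,0) → (3,0) → (4,0) → (5,0) → (6,0) → (7,0) → (8,0) → (8,1) → (9,1) → (9,2) → (8,2) → (7,2) → (6,2) → (6,1) → (5,1) → (5,2) → (4,2) → (3,2) → (3,3) → (2,3) → (1,3) → (0,3) → (0,4) → (1,4) → (2,4) → (2,5) → (1,5) → (0,5) → (0,6) → (0,7) → (1,7) → (2,7) → (3,7) → (3,8) → (3,9) → (4,9) → (5,9) → (6,9) → (7,9) → (7,8) → (8,8) → (8,7) → (9,7) → (9,8) → (9,9)
Number of steps: 48

Solution:

┌─────┬───┬───────┬─┐
│A ↓  │↱ ↓│↱ → ↓  │ │
│ ╷ ╷ │ ╷ │ ┌─┐ ╷ │ │
│ │↓│ │↑│↓│↑│ │↓│ │ │
├─┘ │ │ │ ╵ │ │ │ ╵ │
│↓ ↲│ │↑│↳ ↑│ │↓│   │
│ ╷ ├─┘ ├───┘ │ └───┤
│↓│ │↱ ↑│     │↳ → ↓│
│ │ │ ╶─┴─╴ ┌─┴───┐ │
│↓│ │↑      │     │↓│
│ ├─┘ ┌─────┤ ┌───┘ │
│↓│↱ ↑│     │ │    ↓│
│ │ ╶─┤ ╶─┐ ╵ ├─╴ ╷ │
│↓│↑ ↰│   │   │   │↓│
│ └─┐ ├─╴ ├───┘ ┌─┘ │
│↓  │↑│   │     │↓ ↲│
│ ╶─┤ │ ┌─┴─╴ ┌─┘ ┌─┤
│↳ ↓│↑│ │     │↓ ↲│ │
│ ╷ ╵ │ ╵ ┌───┘ ╶─┘ │
│ │↳ ↑│   │    ↳ → B│
└─┴───┴───┴─────────┘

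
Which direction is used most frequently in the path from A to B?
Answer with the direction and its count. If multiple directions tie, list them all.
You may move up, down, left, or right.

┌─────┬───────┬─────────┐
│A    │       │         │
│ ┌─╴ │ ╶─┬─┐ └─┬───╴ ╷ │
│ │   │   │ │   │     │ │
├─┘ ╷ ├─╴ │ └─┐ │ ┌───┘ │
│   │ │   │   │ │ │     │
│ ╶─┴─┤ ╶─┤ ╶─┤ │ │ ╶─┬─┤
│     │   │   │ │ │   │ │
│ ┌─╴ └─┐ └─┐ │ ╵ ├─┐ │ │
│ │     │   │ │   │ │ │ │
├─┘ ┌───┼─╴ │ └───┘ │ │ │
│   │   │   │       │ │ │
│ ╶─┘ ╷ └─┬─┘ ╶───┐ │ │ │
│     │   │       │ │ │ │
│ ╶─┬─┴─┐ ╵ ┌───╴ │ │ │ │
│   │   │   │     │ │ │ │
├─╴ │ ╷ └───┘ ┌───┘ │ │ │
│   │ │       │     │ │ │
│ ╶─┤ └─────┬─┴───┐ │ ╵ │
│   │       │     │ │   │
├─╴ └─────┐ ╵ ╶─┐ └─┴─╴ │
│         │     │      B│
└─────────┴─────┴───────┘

Directions: right, right, down, left, down, left, down, right, right, down, left, down, left, down, right, right, up, right, down, right, down, right, up, right, right, right, down, left, left, down, left, left, left, up, left, down, down, right, right, right, down, right, up, right, right, down, right, right, right
Counts: {'right': 21, 'down': 14, 'left': 10, 'up': 4}
Most common: right (21 times)

Solution:

┌─────┬───────┬─────────┐
│A → ↓│       │         │
│ ┌─╴ │ ╶─┬─┐ └─┬───╴ ╷ │
│ │↓ ↲│   │ │   │     │ │
├─┘ ╷ ├─╴ │ └─┐ │ ┌───┘ │
│↓ ↲│ │   │   │ │ │     │
│ ╶─┴─┤ ╶─┤ ╶─┤ │ │ ╶─┬─┤
│↳ → ↓│   │   │ │ │   │ │
│ ┌─╴ └─┐ └─┐ │ ╵ ├─┐ │ │
│ │↓ ↲  │   │ │   │ │ │ │
├─┘ ┌───┼─╴ │ └───┘ │ │ │
│↓ ↲│↱ ↓│   │       │ │ │
│ ╶─┘ ╷ └─┬─┘ ╶───┐ │ │ │
│↳ → ↑│↳ ↓│↱ → → ↓│ │ │ │
│ ╶─┬─┴─┐ ╵ ┌───╴ │ │ │ │
│   │↓ ↰│↳ ↑│↓ ← ↲│ │ │ │
├─╴ │ ╷ └───┘ ┌───┘ │ │ │
│   │↓│↑ ← ← ↲│     │ │ │
│ ╶─┤ └─────┬─┴───┐ │ ╵ │
│   │↳ → → ↓│↱ → ↓│ │   │
├─╴ └─────┐ ╵ ╶─┐ └─┴─╴ │
│         │↳ ↑  │↳ → → B│
└─────────┴─────┴───────┘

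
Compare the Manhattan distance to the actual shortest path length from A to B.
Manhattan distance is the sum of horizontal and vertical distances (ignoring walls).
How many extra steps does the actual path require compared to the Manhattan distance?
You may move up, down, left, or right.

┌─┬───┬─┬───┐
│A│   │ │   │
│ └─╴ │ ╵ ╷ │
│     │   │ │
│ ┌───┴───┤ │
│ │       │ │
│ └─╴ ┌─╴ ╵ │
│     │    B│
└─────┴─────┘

Manhattan distance: |3 - 0| + |5 - 0| = 8
Actual path length: 10
Extra steps: 10 - 8 = 2

Solution:

┌─┬───┬─┬───┐
│A│   │ │   │
│ └─╴ │ ╵ ╷ │
│↓    │   │ │
│ ┌───┴───┤ │
│↓│  ↱ → ↓│ │
│ └─╴ ┌─╴ ╵ │
│↳ → ↑│  ↳ B│
└─────┴─────┘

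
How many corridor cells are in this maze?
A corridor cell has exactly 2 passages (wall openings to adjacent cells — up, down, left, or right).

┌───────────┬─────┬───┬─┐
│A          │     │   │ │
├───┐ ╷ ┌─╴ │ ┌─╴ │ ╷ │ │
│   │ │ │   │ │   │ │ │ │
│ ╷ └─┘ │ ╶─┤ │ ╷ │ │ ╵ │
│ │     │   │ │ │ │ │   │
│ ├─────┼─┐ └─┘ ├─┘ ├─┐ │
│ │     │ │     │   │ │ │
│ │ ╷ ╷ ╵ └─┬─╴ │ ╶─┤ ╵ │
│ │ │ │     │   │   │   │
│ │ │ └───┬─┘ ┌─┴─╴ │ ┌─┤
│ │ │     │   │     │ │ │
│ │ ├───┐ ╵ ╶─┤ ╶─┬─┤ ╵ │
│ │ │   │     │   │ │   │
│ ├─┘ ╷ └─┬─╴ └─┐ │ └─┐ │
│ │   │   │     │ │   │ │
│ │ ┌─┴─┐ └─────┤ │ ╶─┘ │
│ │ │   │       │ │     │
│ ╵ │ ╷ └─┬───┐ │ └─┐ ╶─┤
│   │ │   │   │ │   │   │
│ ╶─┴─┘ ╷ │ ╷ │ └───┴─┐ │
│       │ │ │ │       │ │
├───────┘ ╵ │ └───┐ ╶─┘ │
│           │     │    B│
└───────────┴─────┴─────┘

Counting cells with exactly 2 passages:
Total corridor cells: 108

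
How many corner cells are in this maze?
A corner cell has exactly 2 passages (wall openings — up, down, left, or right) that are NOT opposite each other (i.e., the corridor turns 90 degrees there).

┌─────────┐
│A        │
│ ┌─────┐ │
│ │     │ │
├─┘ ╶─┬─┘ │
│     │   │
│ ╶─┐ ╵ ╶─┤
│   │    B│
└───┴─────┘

Counting corner cells (2 non-opposite passages):
Total corners: 9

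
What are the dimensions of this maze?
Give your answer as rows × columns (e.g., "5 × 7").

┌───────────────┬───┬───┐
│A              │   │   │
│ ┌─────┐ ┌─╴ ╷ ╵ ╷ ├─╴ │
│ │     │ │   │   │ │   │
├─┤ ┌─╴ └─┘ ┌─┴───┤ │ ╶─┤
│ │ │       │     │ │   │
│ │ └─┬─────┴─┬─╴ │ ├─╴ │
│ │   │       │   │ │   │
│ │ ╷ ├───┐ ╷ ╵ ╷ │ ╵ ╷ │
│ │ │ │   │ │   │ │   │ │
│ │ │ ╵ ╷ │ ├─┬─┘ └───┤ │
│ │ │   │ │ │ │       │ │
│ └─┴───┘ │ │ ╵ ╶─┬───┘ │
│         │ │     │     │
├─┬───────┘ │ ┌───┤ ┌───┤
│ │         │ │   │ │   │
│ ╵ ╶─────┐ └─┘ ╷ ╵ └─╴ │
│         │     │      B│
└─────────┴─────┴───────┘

Counting the maze dimensions:
Rows (vertical): 9
Columns (horizontal): 12
Dimensions: 9 × 12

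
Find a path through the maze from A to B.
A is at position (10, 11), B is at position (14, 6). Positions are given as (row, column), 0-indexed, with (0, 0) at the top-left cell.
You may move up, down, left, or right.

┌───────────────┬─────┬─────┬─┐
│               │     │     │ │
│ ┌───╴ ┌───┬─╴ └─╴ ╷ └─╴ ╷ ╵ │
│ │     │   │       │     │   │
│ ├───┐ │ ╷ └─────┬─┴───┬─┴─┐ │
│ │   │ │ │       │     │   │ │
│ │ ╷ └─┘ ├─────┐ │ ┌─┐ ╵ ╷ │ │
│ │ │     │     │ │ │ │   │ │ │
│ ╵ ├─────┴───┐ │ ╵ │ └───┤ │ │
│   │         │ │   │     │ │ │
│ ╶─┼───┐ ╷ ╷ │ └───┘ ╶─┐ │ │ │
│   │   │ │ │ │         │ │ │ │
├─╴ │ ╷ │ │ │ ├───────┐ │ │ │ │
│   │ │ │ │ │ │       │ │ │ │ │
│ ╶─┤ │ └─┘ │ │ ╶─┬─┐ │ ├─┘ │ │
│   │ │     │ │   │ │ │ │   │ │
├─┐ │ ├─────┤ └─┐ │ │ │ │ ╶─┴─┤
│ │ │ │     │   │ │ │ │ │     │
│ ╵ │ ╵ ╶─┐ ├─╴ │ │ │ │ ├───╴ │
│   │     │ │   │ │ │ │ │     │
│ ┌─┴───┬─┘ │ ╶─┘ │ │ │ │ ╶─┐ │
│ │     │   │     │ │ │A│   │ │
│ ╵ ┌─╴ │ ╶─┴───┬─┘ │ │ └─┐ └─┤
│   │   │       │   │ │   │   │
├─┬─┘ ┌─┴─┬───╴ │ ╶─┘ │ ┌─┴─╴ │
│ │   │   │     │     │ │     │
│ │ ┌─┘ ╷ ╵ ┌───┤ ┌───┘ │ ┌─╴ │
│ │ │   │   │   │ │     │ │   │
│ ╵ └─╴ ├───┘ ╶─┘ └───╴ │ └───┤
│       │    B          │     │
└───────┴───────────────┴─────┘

Finding the shortest path from (10, 11) to (14, 6):
Path length: 9 steps
Directions: down → down → down → down → left → left → left → left → left

Solution:

┌───────────────┬─────┬─────┬─┐
│               │     │     │ │
│ ┌───╴ ┌───┬─╴ └─╴ ╷ └─╴ ╷ ╵ │
│ │     │   │       │     │   │
│ ├───┐ │ ╷ └─────┬─┴───┬─┴─┐ │
│ │   │ │ │       │     │   │ │
│ │ ╷ └─┘ ├─────┐ │ ┌─┐ ╵ ╷ │ │
│ │ │     │     │ │ │ │   │ │ │
│ ╵ ├─────┴───┐ │ ╵ │ └───┤ │ │
│   │         │ │   │     │ │ │
│ ╶─┼───┐ ╷ ╷ │ └───┘ ╶─┐ │ │ │
│   │   │ │ │ │         │ │ │ │
├─╴ │ ╷ │ │ │ ├───────┐ │ │ │ │
│   │ │ │ │ │ │       │ │ │ │ │
│ ╶─┤ │ └─┘ │ │ ╶─┬─┐ │ ├─┘ │ │
│   │ │     │ │   │ │ │ │   │ │
├─┐ │ ├─────┤ └─┐ │ │ │ │ ╶─┴─┤
│ │ │ │     │   │ │ │ │ │     │
│ ╵ │ ╵ ╶─┐ ├─╴ │ │ │ │ ├───╴ │
│   │     │ │   │ │ │ │ │     │
│ ┌─┴───┬─┘ │ ╶─┘ │ │ │ │ ╶─┐ │
│ │     │   │     │ │ │A│   │ │
│ ╵ ┌─╴ │ ╶─┴───┬─┘ │ │ └─┐ └─┤
│   │   │       │   │ │↓  │   │
├─┬─┘ ┌─┴─┬───╴ │ ╶─┘ │ ┌─┴─╴ │
│ │   │   │     │     │↓│     │
│ │ ┌─┘ ╷ ╵ ┌───┤ ┌───┘ │ ┌─╴ │
│ │ │   │   │   │ │    ↓│ │   │
│ ╵ └─╴ ├───┘ ╶─┘ └───╴ │ └───┤
│       │    B ← ← ← ← ↲│     │
└───────┴───────────────┴─────┘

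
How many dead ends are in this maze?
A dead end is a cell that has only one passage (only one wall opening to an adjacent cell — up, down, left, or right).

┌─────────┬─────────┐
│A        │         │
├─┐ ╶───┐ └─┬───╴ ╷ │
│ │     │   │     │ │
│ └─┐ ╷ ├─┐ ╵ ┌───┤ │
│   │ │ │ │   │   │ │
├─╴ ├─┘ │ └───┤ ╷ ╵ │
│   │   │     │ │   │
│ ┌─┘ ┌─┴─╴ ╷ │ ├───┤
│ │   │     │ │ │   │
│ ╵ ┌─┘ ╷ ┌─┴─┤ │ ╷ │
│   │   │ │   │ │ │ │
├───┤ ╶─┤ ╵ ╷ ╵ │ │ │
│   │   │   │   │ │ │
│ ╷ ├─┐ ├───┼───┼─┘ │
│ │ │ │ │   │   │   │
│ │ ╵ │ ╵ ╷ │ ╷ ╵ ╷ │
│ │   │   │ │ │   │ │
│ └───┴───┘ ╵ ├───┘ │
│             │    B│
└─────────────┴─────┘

Checking each cell for number of passages:

Dead ends found at positions:
  (0, 0)
  (0, 5)
  (1, 0)
  (2, 2)
  (2, 4)
  (4, 6)
  (6, 8)
  (7, 2)
  (9, 7)
Total dead ends: 9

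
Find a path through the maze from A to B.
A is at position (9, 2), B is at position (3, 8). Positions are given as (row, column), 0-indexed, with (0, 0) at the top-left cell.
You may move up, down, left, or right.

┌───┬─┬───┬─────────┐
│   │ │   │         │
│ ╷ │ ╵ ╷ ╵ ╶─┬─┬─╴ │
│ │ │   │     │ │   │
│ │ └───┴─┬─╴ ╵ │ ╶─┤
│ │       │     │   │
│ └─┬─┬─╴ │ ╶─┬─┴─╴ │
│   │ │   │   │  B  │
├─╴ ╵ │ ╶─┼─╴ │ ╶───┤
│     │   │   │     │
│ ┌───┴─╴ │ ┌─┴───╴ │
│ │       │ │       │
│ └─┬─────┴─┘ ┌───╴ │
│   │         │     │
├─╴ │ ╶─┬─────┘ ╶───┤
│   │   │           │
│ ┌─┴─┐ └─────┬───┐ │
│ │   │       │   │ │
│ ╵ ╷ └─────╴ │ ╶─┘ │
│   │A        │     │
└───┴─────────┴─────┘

Finding the shortest path from (9, 2) to (3, 8):
Path length: 24 steps
Directions: right → right → right → right → up → left → left → left → up → left → up → right → right → right → right → up → right → right → right → up → left → left → up → right

Solution:

┌───┬─┬───┬─────────┐
│   │ │   │         │
│ ╷ │ ╵ ╷ ╵ ╶─┬─┬─╴ │
│ │ │   │     │ │   │
│ │ └───┴─┬─╴ ╵ │ ╶─┤
│ │       │     │   │
│ └─┬─┬─╴ │ ╶─┬─┴─╴ │
│   │ │   │   │↱ B  │
├─╴ ╵ │ ╶─┼─╴ │ ╶───┤
│     │   │   │↑ ← ↰│
│ ┌───┴─╴ │ ┌─┴───╴ │
│ │       │ │↱ → → ↑│
│ └─┬─────┴─┘ ┌───╴ │
│   │↱ → → → ↑│     │
├─╴ │ ╶─┬─────┘ ╶───┤
│   │↑ ↰│           │
│ ┌─┴─┐ └─────┬───┐ │
│ │   │↑ ← ← ↰│   │ │
│ ╵ ╷ └─────╴ │ ╶─┘ │
│   │A → → → ↑│     │
└───┴─────────┴─────┘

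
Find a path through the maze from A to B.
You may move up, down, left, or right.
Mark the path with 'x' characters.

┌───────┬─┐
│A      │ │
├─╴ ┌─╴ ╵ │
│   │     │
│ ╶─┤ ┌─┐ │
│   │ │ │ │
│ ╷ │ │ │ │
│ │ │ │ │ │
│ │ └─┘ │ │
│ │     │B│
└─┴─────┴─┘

Finding the shortest path through the maze:
Path length: 8 steps
Directions: right → right → right → down → right → down → down → down

Solution:

┌───────┬─┐
│A x x x│ │
├─╴ ┌─╴ ╵ │
│   │  x x│
│ ╶─┤ ┌─┐ │
│   │ │ │x│
│ ╷ │ │ │ │
│ │ │ │ │x│
│ │ └─┘ │ │
│ │     │B│
└─┴─────┴─┘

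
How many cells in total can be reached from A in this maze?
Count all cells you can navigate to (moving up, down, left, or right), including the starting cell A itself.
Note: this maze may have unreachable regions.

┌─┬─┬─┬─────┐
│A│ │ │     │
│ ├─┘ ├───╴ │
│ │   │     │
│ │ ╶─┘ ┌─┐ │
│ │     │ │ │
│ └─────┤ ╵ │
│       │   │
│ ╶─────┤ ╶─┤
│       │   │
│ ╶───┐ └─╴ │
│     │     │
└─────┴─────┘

Using BFS/flood-fill to find all reachable cells from A:
Maze size: 6 × 6 = 36 total cells
1 cell(s) are walled off and cannot be reached from A.
Reachable cells: 35

Reachable region (· marks reachable cells):

┌─┬─┬─┬─────┐
│A│ │·│· · ·│
│ ├─┘ ├───╴ │
│·│· ·│· · ·│
│ │ ╶─┘ ┌─┐ │
│·│· · ·│·│·│
│ └─────┤ ╵ │
│· · · ·│· ·│
│ ╶─────┤ ╶─┤
│· · · ·│· ·│
│ ╶───┐ └─╴ │
│· · ·│· · ·│
└─────┴─────┘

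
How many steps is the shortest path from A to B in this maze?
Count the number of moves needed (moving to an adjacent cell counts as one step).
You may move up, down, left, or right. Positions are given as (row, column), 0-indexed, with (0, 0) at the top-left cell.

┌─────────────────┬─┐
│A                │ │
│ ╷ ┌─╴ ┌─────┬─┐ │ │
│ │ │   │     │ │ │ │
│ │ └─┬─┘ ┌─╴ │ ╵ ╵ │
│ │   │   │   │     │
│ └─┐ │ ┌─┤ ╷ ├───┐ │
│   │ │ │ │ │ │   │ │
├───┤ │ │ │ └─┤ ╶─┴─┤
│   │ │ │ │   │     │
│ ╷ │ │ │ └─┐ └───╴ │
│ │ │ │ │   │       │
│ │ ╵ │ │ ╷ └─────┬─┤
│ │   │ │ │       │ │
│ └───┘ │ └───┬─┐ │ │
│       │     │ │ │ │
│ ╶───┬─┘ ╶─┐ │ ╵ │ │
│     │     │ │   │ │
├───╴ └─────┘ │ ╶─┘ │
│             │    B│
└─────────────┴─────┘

Using BFS to find shortest path:
Start: (0, 0), End: (9, 9)
Path found:
(0,0) → (0,1) → (1,1) → (2,1) → (2,2) → (3,2) → (4,2) → (5,2) → (6,2) → (6,1) → (5,1) → (4,1) → (4,0) → (5,0) → (6,0) → (7,0) → (8,0) → (8,1) → (8,2) → (9,2) → (9,3) → (9,4) → (9,5) → (9,6) → (8,6) → (7,6) → (7,5) → (7,4) → (6,4) → (5,4) → (5,5) → (6,5) → (6,6) → (6,7) → (6,8) → (7,8) → (8,8) → (8,7) → (9,7) → (9,8) → (9,9)
Number of steps: 40

Solution:

┌─────────────────┬─┐
│A ↓              │ │
│ ╷ ┌─╴ ┌─────┬─┐ │ │
│ │↓│   │     │ │ │ │
│ │ └─┬─┘ ┌─╴ │ ╵ ╵ │
│ │↳ ↓│   │   │     │
│ └─┐ │ ┌─┤ ╷ ├───┐ │
│   │↓│ │ │ │ │   │ │
├───┤ │ │ │ └─┤ ╶─┴─┤
│↓ ↰│↓│ │ │   │     │
│ ╷ │ │ │ └─┐ └───╴ │
│↓│↑│↓│ │↱ ↓│       │
│ │ ╵ │ │ ╷ └─────┬─┤
│↓│↑ ↲│ │↑│↳ → → ↓│ │
│ └───┘ │ └───┬─┐ │ │
│↓      │↑ ← ↰│ │↓│ │
│ ╶───┬─┘ ╶─┐ │ ╵ │ │
│↳ → ↓│     │↑│↓ ↲│ │
├───╴ └─────┘ │ ╶─┘ │
│    ↳ → → → ↑│↳ → B│
└─────────────┴─────┘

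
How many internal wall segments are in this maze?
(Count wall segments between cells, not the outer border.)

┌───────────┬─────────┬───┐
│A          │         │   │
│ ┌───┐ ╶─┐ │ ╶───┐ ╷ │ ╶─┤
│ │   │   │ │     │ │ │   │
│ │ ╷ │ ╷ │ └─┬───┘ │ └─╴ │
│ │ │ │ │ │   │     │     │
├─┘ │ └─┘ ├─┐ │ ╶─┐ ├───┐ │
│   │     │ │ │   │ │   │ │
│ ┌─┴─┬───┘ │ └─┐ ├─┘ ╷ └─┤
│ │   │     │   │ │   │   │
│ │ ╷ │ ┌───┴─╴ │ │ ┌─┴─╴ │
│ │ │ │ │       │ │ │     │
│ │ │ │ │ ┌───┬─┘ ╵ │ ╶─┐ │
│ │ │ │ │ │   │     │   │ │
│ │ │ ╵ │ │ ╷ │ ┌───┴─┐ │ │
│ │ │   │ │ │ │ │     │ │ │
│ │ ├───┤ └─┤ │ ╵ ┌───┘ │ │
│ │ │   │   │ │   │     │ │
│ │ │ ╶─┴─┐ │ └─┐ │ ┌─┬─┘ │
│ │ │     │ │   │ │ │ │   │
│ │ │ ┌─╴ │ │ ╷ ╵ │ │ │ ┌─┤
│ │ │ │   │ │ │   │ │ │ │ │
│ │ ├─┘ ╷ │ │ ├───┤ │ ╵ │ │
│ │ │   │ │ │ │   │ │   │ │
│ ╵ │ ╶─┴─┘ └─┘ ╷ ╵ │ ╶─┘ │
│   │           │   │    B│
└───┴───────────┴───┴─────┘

Counting internal wall segments:
Total internal walls: 144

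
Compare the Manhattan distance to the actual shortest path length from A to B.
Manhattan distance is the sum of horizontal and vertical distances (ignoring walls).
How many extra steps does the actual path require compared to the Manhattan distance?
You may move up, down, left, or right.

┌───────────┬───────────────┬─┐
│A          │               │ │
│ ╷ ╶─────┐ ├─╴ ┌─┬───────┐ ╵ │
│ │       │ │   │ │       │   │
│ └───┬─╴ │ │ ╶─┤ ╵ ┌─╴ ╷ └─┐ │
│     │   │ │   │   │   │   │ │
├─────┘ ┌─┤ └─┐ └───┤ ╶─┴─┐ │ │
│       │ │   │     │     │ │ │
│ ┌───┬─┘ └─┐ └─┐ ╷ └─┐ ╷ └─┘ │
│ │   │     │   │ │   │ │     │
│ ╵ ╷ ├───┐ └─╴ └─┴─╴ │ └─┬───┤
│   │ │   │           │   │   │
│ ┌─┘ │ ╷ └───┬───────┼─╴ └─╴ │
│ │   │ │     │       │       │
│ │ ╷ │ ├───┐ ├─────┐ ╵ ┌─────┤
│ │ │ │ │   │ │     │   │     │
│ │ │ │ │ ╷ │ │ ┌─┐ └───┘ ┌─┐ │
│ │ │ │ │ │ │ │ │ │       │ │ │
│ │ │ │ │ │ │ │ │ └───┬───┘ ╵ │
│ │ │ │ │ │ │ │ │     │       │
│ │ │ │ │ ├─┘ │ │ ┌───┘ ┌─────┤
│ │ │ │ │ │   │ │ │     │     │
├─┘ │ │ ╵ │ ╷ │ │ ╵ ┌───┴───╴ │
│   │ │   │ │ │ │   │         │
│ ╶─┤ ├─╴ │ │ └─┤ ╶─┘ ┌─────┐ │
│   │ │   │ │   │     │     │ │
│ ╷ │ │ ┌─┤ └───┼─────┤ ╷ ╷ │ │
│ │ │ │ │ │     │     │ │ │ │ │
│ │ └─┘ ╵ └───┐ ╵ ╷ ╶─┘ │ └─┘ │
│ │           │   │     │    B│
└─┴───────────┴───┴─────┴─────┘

Manhattan distance: |14 - 0| + |14 - 0| = 28
Actual path length: 70
Extra steps: 70 - 28 = 42

Solution:

┌───────────┬───────────────┬─┐
│A ↓        │               │ │
│ ╷ ╶─────┐ ├─╴ ┌─┬───────┐ ╵ │
│ │↳ → → ↓│ │   │ │       │   │
│ └───┬─╴ │ │ ╶─┤ ╵ ┌─╴ ╷ └─┐ │
│     │↓ ↲│ │   │   │   │   │ │
├─────┘ ┌─┤ └─┐ └───┤ ╶─┴─┐ │ │
│↓ ← ← ↲│ │   │     │     │ │ │
│ ┌───┬─┘ └─┐ └─┐ ╷ └─┐ ╷ └─┘ │
│↓│↱ ↓│     │   │ │   │ │     │
│ ╵ ╷ ├───┐ └─╴ └─┴─╴ │ └─┬───┤
│↳ ↑│↓│↱ ↓│           │   │   │
│ ┌─┘ │ ╷ └───┬───────┼─╴ └─╴ │
│ │↓ ↲│↑│↳ → ↓│       │       │
│ │ ╷ │ ├───┐ ├─────┐ ╵ ┌─────┤
│ │↓│ │↑│   │↓│     │   │     │
│ │ │ │ │ ╷ │ │ ┌─┐ └───┘ ┌─┐ │
│ │↓│ │↑│ │ │↓│ │ │       │ │ │
│ │ │ │ │ │ │ │ │ └───┬───┘ ╵ │
│ │↓│ │↑│ │ │↓│ │     │       │
│ │ │ │ │ ├─┘ │ │ ┌───┘ ┌─────┤
│ │↓│ │↑│ │↓ ↲│ │ │     │     │
├─┘ │ │ ╵ │ ╷ │ │ ╵ ┌───┴───╴ │
│↓ ↲│ │↑ ↰│↓│ │ │   │         │
│ ╶─┤ ├─╴ │ │ └─┤ ╶─┘ ┌─────┐ │
│↳ ↓│ │↱ ↑│↓│   │     │↱ ↓  │ │
│ ╷ │ │ ┌─┤ └───┼─────┤ ╷ ╷ │ │
│ │↓│ │↑│ │↳ → ↓│↱ ↓  │↑│↓│ │ │
│ │ └─┘ ╵ └───┐ ╵ ╷ ╶─┘ │ └─┘ │
│ │↳ → ↑      │↳ ↑│↳ → ↑│↳ → B│
└─┴───────────┴───┴─────┴─────┘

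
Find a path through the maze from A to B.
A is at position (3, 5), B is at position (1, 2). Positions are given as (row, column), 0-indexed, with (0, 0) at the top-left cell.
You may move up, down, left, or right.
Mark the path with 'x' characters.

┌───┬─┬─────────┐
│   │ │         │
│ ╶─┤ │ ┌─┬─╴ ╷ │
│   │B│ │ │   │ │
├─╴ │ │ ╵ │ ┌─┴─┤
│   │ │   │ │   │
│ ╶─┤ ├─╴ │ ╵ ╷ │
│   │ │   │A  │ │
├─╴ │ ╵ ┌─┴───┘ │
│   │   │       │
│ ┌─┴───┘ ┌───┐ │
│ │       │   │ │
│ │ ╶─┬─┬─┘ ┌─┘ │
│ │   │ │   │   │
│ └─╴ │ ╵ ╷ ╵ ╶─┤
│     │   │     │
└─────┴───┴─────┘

Finding the shortest path from (3, 5) to (1, 2):
Path length: 17 steps
Directions: up → up → right → up → left → left → left → down → down → right → down → left → down → left → up → up → up

Solution:

┌───┬─┬─────────┐
│   │ │x x x x  │
│ ╶─┤ │ ┌─┬─╴ ╷ │
│   │B│x│ │x x│ │
├─╴ │ │ ╵ │ ┌─┴─┤
│   │x│x x│x│   │
│ ╶─┤ ├─╴ │ ╵ ╷ │
│   │x│x x│A  │ │
├─╴ │ ╵ ┌─┴───┘ │
│   │x x│       │
│ ┌─┴───┘ ┌───┐ │
│ │       │   │ │
│ │ ╶─┬─┬─┘ ┌─┘ │
│ │   │ │   │   │
│ └─╴ │ ╵ ╷ ╵ ╶─┤
│     │   │     │
└─────┴───┴─────┘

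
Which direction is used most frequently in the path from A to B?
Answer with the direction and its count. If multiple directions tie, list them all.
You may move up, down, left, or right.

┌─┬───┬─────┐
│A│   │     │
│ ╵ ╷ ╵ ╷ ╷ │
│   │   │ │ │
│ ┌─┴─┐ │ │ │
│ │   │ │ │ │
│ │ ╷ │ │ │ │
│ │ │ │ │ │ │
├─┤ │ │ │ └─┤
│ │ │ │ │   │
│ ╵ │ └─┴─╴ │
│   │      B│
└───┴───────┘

Directions: down, right, up, right, down, right, up, right, down, down, down, down, right, down
Counts: {'down': 7, 'right': 5, 'up': 2}
Most common: down (7 times)

Solution:

┌─┬───┬─────┐
│A│↱ ↓│↱ ↓  │
│ ╵ ╷ ╵ ╷ ╷ │
│↳ ↑│↳ ↑│↓│ │
│ ┌─┴─┐ │ │ │
│ │   │ │↓│ │
│ │ ╷ │ │ │ │
│ │ │ │ │↓│ │
├─┤ │ │ │ └─┤
│ │ │ │ │↳ ↓│
│ ╵ │ └─┴─╴ │
│   │      B│
└───┴───────┘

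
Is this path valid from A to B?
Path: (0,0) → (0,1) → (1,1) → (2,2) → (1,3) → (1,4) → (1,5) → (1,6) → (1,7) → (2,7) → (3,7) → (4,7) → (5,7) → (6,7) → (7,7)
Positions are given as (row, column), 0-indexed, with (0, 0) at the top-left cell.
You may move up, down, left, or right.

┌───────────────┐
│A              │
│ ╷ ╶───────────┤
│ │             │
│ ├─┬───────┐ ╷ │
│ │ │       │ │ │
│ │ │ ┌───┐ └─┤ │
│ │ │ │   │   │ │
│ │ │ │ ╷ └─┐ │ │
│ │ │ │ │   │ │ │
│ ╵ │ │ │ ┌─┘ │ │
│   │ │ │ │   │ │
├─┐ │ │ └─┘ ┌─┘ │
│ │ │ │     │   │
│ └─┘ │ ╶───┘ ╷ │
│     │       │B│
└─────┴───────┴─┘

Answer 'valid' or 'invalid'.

Checking path validity:
Result: Invalid move at step 3: cannot move from (1, 1) to (2, 2).

invalid

Correct solution:

┌───────────────┐
│A ↓            │
│ ╷ ╶───────────┤
│ │↳ → → → → → ↓│
│ ├─┬───────┐ ╷ │
│ │ │       │ │↓│
│ │ │ ┌───┐ └─┤ │
│ │ │ │   │   │↓│
│ │ │ │ ╷ └─┐ │ │
│ │ │ │ │   │ │↓│
│ ╵ │ │ │ ┌─┘ │ │
│   │ │ │ │   │↓│
├─┐ │ │ └─┘ ┌─┘ │
│ │ │ │     │  ↓│
│ └─┘ │ ╶───┘ ╷ │
│     │       │B│
└─────┴───────┴─┘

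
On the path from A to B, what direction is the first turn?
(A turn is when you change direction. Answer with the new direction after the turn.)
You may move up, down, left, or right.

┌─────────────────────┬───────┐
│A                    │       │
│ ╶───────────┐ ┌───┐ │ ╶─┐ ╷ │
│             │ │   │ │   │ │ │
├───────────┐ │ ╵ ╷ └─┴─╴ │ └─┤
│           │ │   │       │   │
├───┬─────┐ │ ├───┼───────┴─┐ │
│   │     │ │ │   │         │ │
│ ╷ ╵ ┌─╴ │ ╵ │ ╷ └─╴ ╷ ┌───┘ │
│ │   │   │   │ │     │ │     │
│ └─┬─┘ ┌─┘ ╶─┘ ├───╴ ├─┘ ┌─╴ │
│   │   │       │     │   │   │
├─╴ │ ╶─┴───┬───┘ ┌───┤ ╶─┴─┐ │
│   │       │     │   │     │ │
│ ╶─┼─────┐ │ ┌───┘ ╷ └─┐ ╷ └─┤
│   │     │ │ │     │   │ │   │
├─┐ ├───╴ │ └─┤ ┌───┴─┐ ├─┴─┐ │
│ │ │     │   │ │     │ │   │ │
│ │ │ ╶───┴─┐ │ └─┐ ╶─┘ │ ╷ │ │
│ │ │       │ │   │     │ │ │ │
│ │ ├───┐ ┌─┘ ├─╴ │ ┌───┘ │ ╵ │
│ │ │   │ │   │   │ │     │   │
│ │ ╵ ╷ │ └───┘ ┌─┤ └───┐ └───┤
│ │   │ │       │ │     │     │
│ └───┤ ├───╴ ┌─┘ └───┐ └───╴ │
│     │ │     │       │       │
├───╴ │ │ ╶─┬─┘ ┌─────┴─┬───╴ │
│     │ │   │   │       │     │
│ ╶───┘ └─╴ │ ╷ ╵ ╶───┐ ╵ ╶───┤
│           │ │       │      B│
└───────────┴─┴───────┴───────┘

Directions: right, right, right, right, right, right, right, down, down, right, up, right, down, right, right, right, up, left, up, right, right, down, down, right, down, down, left, left, down, left, down, right, right, down, right, down, down, down, left, up, up, left, down, down, down, right, right, down, down, left, left, down, right, right
First turn direction: down

Solution:

┌─────────────────────┬───────┐
│A → → → → → → ↓      │↱ → ↓  │
│ ╶───────────┐ ┌───┐ │ ╶─┐ ╷ │
│             │↓│↱ ↓│ │↑ ↰│↓│ │
├───────────┐ │ ╵ ╷ └─┴─╴ │ └─┤
│           │ │↳ ↑│↳ → → ↑│↳ ↓│
├───┬─────┐ │ ├───┼───────┴─┐ │
│   │     │ │ │   │         │↓│
│ ╷ ╵ ┌─╴ │ ╵ │ ╷ └─╴ ╷ ┌───┘ │
│ │   │   │   │ │     │ │↓ ← ↲│
│ └─┬─┘ ┌─┘ ╶─┘ ├───╴ ├─┘ ┌─╴ │
│   │   │       │     │↓ ↲│   │
├─╴ │ ╶─┴───┬───┘ ┌───┤ ╶─┴─┐ │
│   │       │     │   │↳ → ↓│ │
│ ╶─┼─────┐ │ ┌───┘ ╷ └─┐ ╷ └─┤
│   │     │ │ │     │   │ │↳ ↓│
├─┐ ├───╴ │ └─┤ ┌───┴─┐ ├─┴─┐ │
│ │ │     │   │ │     │ │↓ ↰│↓│
│ │ │ ╶───┴─┐ │ └─┐ ╶─┘ │ ╷ │ │
│ │ │       │ │   │     │↓│↑│↓│
│ │ ├───┐ ┌─┘ ├─╴ │ ┌───┘ │ ╵ │
│ │ │   │ │   │   │ │    ↓│↑ ↲│
│ │ ╵ ╷ │ └───┘ ┌─┤ └───┐ └───┤
│ │   │ │       │ │     │↳ → ↓│
│ └───┤ ├───╴ ┌─┘ └───┐ └───╴ │
│     │ │     │       │      ↓│
├───╴ │ │ ╶─┬─┘ ┌─────┴─┬───╴ │
│     │ │   │   │       │↓ ← ↲│
│ ╶───┘ └─╴ │ ╷ ╵ ╶───┐ ╵ ╶───┤
│           │ │       │  ↳ → B│
└───────────┴─┴───────┴───────┘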